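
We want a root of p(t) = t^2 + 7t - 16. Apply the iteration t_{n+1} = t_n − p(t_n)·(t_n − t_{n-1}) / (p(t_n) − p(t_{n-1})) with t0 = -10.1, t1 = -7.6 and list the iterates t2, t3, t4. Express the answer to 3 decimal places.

-8.669, -8.834, -8.815

p(-10.1) = 15.31000, p(-7.6) = -11.44000
t2 = -7.60000 − (-11.44000)·(-7.60000 − (-10.10000)) / (-11.44000 − 15.31000) = -7.60000 − (-28.60000)/(-26.75000) = -8.66916
p(-8.66916) = -1.52980
t3 = -8.66916 − (-1.52980)·(-8.66916 − (-7.60000)) / (-1.52980 − (-11.44000)) = -8.66916 − (1.63560)/(9.91020) = -8.83420
p(-8.83420) = 0.20369
t4 = -8.83420 − 0.20369·(-8.83420 − (-8.66916)) / (0.20369 − (-1.52980)) = -8.83420 − (-0.03362)/(1.73349) = -8.81481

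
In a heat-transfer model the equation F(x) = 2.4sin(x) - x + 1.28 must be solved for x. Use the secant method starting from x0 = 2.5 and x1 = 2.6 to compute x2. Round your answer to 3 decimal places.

F(2.5) = 0.21633, F(2.6) = -0.08280
x2 = 2.60000 − (-0.08280)·(2.60000 − 2.50000) / (-0.08280 − 0.21633) = 2.60000 − (-0.00828)/(-0.29913) = 2.57232

2.572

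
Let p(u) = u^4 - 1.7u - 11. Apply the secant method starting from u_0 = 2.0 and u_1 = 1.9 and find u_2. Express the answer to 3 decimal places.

1.943

p(2.0) = 1.60000, p(1.9) = -1.19790
u_2 = 1.90000 − (-1.19790)·(1.90000 − 2.00000) / (-1.19790 − 1.60000) = 1.90000 − (0.11979)/(-2.79790) = 1.94281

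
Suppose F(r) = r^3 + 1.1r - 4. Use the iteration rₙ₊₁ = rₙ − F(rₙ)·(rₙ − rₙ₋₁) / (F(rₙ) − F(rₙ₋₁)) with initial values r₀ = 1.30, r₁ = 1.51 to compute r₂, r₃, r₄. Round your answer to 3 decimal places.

1.353, 1.358, 1.358

F(1.30) = -0.37300, F(1.51) = 1.10395
r₂ = 1.51000 − 1.10395·(1.51000 − 1.30000) / (1.10395 − (-0.37300)) = 1.51000 − (0.23183)/(1.47695) = 1.35303
F(1.35303) = -0.03466
r₃ = 1.35303 − (-0.03466)·(1.35303 − 1.51000) / (-0.03466 − 1.10395) = 1.35303 − (0.00544)/(-1.13861) = 1.35781
F(1.35781) = -0.00307
r₄ = 1.35781 − (-0.00307)·(1.35781 − 1.35303) / (-0.00307 − (-0.03466)) = 1.35781 − (-0.00001)/(0.03159) = 1.35828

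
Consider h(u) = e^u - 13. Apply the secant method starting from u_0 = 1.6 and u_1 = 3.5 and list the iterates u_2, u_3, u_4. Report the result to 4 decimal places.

h(1.6) = -8.046968, h(3.5) = 20.115452
u_2 = 3.500000 − 20.115452·(3.500000 − 1.600000) / (20.115452 − (-8.046968)) = 3.500000 − (38.219359)/(28.162420) = 2.142895
h(2.142895) = -4.475920
u_3 = 2.142895 − (-4.475920)·(2.142895 − 3.500000) / (-4.475920 − 20.115452) = 2.142895 − (6.074294)/(-24.591372) = 2.389904
h(2.389904) = -2.087552
u_4 = 2.389904 − (-2.087552)·(2.389904 − 2.142895) / (-2.087552 − (-4.475920)) = 2.389904 − (-0.515644)/(2.388369) = 2.605802

2.1429, 2.3899, 2.6058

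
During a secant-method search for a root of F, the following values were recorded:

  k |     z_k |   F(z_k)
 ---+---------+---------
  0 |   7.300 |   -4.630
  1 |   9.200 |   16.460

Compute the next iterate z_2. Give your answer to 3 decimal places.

z_2 = 9.200 − 16.460·(9.200 − 7.300) / (16.460 − (-4.630))
   = 9.200 − (31.27400)/(21.09000) = 7.71712

7.717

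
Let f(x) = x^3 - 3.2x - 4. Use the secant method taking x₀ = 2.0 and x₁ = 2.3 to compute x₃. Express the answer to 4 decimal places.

f(2.0) = -2.400000, f(2.3) = 0.807000
x₂ = 2.300000 − 0.807000·(2.300000 − 2.000000) / (0.807000 − (-2.400000)) = 2.300000 − (0.242100)/(3.207000) = 2.224509
f(2.224509) = -0.110580
x₃ = 2.224509 − (-0.110580)·(2.224509 − 2.300000) / (-0.110580 − 0.807000) = 2.224509 − (0.008348)/(-0.917580) = 2.233607

2.2336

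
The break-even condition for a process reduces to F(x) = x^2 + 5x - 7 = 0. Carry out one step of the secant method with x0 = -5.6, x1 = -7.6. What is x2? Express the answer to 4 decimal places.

F(-5.6) = -3.640000, F(-7.6) = 12.760000
x2 = -7.600000 − 12.760000·(-7.600000 − (-5.600000)) / (12.760000 − (-3.640000)) = -7.600000 − (-25.520000)/(16.400000) = -6.043902

-6.0439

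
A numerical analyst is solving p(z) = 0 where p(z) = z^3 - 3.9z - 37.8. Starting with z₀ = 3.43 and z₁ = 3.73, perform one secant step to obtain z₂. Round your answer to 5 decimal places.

p(3.43) = -10.8233930, p(3.73) = -0.4518830
z₂ = 3.7300000 − (-0.4518830)·(3.7300000 − 3.4300000) / (-0.4518830 − (-10.8233930)) = 3.7300000 − (-0.1355649)/(10.3715100) = 3.7430709

3.74307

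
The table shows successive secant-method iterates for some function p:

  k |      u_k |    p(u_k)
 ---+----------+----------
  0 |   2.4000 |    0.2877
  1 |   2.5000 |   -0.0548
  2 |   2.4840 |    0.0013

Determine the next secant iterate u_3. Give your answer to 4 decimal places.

u_3 = 2.4840 − 0.0013·(2.4840 − 2.5000) / (0.0013 − (-0.0548))
   = 2.4840 − (-0.000021)/(0.056100) = 2.484371

2.4844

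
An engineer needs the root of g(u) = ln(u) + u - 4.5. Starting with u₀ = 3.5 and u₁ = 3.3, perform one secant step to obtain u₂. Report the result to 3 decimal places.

3.305

g(3.5) = 0.25276, g(3.3) = -0.00608
u₂ = 3.30000 − (-0.00608)·(3.30000 − 3.50000) / (-0.00608 − 0.25276) = 3.30000 − (0.00122)/(-0.25884) = 3.30470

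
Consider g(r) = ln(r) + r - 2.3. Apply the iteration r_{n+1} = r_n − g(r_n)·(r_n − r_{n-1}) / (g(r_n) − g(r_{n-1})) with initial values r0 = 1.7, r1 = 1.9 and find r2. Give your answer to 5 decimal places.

1.74458

g(1.7) = -0.0693717, g(1.9) = 0.2418539
r2 = 1.9000000 − 0.2418539·(1.9000000 − 1.7000000) / (0.2418539 − (-0.0693717)) = 1.9000000 − (0.0483708)/(0.3112256) = 1.7445797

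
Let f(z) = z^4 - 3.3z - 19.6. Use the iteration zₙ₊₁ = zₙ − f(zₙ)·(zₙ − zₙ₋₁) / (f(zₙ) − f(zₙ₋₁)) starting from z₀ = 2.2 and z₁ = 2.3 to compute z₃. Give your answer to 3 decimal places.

f(2.2) = -3.43440, f(2.3) = 0.79410
z₂ = 2.30000 − 0.79410·(2.30000 − 2.20000) / (0.79410 − (-3.43440)) = 2.30000 − (0.07941)/(4.22850) = 2.28122
f(2.28122) = -0.04676
z₃ = 2.28122 − (-0.04676)·(2.28122 − 2.30000) / (-0.04676 − 0.79410) = 2.28122 − (0.00088)/(-0.84086) = 2.28226

2.282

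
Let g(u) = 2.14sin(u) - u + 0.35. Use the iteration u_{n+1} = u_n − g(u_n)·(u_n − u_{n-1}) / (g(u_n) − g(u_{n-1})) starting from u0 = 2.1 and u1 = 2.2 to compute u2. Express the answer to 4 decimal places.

g(2.1) = 0.097268, g(2.2) = -0.119818
u2 = 2.200000 − (-0.119818)·(2.200000 − 2.100000) / (-0.119818 − 0.097268) = 2.200000 − (-0.011982)/(-0.217086) = 2.144806

2.1448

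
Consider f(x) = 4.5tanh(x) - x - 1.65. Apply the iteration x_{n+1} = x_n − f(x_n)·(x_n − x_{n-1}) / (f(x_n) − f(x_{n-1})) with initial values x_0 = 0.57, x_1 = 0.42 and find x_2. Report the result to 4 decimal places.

0.5312

f(0.57) = 0.099117, f(0.42) = -0.283813
x_2 = 0.420000 − (-0.283813)·(0.420000 − 0.570000) / (-0.283813 − 0.099117) = 0.420000 − (0.042572)/(-0.382930) = 0.531174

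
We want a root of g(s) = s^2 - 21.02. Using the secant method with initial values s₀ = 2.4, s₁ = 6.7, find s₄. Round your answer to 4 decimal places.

4.5907

g(2.4) = -15.260000, g(6.7) = 23.870000
s₂ = 6.700000 − 23.870000·(6.700000 − 2.400000) / (23.870000 − (-15.260000)) = 6.700000 − (102.641000)/(39.130000) = 4.076923
g(4.076923) = -4.398698
s₃ = 4.076923 − (-4.398698)·(4.076923 − 6.700000) / (-4.398698 − 23.870000) = 4.076923 − (11.538124)/(-28.268698) = 4.485082
g(4.485082) = -0.904039
s₄ = 4.485082 − (-0.904039)·(4.485082 − 4.076923) / (-0.904039 − (-4.398698)) = 4.485082 − (-0.368992)/(3.494660) = 4.590669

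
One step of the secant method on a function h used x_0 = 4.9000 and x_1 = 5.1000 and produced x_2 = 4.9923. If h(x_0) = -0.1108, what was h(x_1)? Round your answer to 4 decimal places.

The secant line through (4.9000, -0.1108) and (5.1000, h(x_1)) crosses zero at x_2 = 4.9923.
So (4.9000, -0.1108), (5.1000, h(x_1)), (4.9923, 0) are collinear:
h(x_1) = -0.1108 · (5.1000 − 4.9923) / (4.9000 − 4.9923) = -0.1108 · (0.107700)/(-0.092300) = 0.129287

0.1293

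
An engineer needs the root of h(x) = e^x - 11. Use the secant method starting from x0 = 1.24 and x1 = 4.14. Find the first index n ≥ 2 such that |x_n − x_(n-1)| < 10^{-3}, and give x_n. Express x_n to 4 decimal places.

n = 8, x_n = 2.3979

h(1.24) = -7.544387, h(4.14) = 51.802821
x2 = 4.140000 − 51.802821·(2.900000)/(59.347208) = 1.608656;  |Δ| = 2.531344
h(1.608656) = -6.003907
x3 = 1.608656 − (-6.003907)·(-2.531344)/(-57.806728) = 1.871566;  |Δ| = 0.262910
h(1.871566) = -4.501535
x4 = 1.871566 − (-4.501535)·(0.262910)/(1.502372) = 2.659319;  |Δ| = 0.787753
h(2.659319) = 3.286552
x5 = 2.659319 − 3.286552·(0.787753)/(7.788087) = 2.326889;  |Δ| = 0.332430
h(2.326889) = -0.753982
x6 = 2.326889 − (-0.753982)·(-0.332430)/(-4.040534) = 2.388922;  |Δ| = 0.062033
h(2.388922) = -0.098264
x7 = 2.388922 − (-0.098264)·(0.062033)/(0.655718) = 2.398218;  |Δ| = 0.009296
h(2.398218) = 0.003552
x8 = 2.398218 − 0.003552·(0.009296)/(0.101816) = 2.397894;  |Δ| = 0.000324
|x8 − x7| = 0.000324 < 10^{-3}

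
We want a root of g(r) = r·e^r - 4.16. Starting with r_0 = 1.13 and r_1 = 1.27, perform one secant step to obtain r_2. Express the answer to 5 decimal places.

1.22048

g(1.13) = -0.6619082, g(1.27) = 0.3622828
r_2 = 1.2700000 − 0.3622828·(1.2700000 − 1.1300000) / (0.3622828 − (-0.6619082)) = 1.2700000 − (0.0507196)/(1.0241909) = 1.2204784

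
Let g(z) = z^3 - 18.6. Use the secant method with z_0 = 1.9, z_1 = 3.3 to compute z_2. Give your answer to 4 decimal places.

g(1.9) = -11.741000, g(3.3) = 17.337000
z_2 = 3.300000 − 17.337000·(3.300000 − 1.900000) / (17.337000 − (-11.741000)) = 3.300000 − (24.271800)/(29.078000) = 2.465286

2.4653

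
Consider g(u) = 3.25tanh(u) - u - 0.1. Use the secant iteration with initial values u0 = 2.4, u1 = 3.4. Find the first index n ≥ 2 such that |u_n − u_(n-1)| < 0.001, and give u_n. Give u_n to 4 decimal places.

n = 4, u_n = 3.1378

g(2.4) = 0.696943, g(3.4) = -0.257231
u2 = 3.400000 − (-0.257231)·(1.000000)/(-0.954175) = 3.130415;  |Δ| = 0.269585
g(3.130415) = 0.007196
u3 = 3.130415 − 0.007196·(-0.269585)/(0.264428) = 3.137751;  |Δ| = 0.007337
g(3.137751) = 0.000040
u4 = 3.137751 − 0.000040·(0.007337)/(-0.007156) = 3.137792;  |Δ| = 0.000041
|u4 − u3| = 0.000041 < 0.001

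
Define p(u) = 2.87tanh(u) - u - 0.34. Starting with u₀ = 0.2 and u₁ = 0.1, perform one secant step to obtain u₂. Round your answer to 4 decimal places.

p(0.2) = 0.026467, p(0.1) = -0.153953
u₂ = 0.100000 − (-0.153953)·(0.100000 − 0.200000) / (-0.153953 − 0.026467) = 0.100000 − (0.015395)/(-0.180420) = 0.185330

0.1853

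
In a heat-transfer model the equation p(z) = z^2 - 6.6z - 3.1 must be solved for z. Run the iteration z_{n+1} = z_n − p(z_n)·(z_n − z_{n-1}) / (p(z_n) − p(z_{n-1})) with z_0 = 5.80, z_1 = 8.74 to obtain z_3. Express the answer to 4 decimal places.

p(5.80) = -7.740000, p(8.74) = 15.603600
z_2 = 8.740000 − 15.603600·(8.740000 − 5.800000) / (15.603600 − (-7.740000)) = 8.740000 − (45.874584)/(23.343600) = 6.774811
p(6.774811) = -1.915688
z_3 = 6.774811 − (-1.915688)·(6.774811 − 8.740000) / (-1.915688 − 15.603600) = 6.774811 − (3.764689)/(-17.519288) = 6.989699

6.9897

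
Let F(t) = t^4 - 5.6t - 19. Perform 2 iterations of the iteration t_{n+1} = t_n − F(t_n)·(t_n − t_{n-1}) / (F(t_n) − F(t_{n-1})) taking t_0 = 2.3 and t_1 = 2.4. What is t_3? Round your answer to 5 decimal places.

2.38499

F(2.3) = -3.8959000, F(2.4) = 0.7376000
t_2 = 2.4000000 − 0.7376000·(2.4000000 − 2.3000000) / (0.7376000 − (-3.8959000)) = 2.4000000 − (0.0737600)/(4.6335000) = 2.3840811
F(2.3840811) = -0.0447841
t_3 = 2.3840811 − (-0.0447841)·(2.3840811 − 2.4000000) / (-0.0447841 − 0.7376000) = 2.3840811 − (0.0007129)/(-0.7823841) = 2.3849924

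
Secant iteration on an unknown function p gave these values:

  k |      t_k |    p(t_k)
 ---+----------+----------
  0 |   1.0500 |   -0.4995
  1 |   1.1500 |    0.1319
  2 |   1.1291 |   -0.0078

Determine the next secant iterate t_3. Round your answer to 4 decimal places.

t_3 = 1.1291 − (-0.0078)·(1.1291 − 1.1500) / (-0.0078 − 0.1319)
   = 1.1291 − (0.000163)/(-0.139700) = 1.130267

1.1303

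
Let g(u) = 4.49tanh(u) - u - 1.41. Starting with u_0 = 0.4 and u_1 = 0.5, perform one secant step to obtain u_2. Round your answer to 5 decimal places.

g(0.4) = -0.1040292, g(0.5) = 0.1649060
u_2 = 0.5000000 − 0.1649060·(0.5000000 − 0.4000000) / (0.1649060 − (-0.1040292)) = 0.5000000 − (0.0164906)/(0.2689352) = 0.4386819

0.43868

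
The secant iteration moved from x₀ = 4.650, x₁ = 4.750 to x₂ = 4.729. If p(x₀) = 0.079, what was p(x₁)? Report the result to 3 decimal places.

-0.021

The secant line through (4.650, 0.079) and (4.750, p(x₁)) crosses zero at x₂ = 4.729.
So (4.650, 0.079), (4.750, p(x₁)), (4.729, 0) are collinear:
p(x₁) = 0.079 · (4.750 − 4.729) / (4.650 − 4.729) = 0.079 · (0.02100)/(-0.07900) = -0.02100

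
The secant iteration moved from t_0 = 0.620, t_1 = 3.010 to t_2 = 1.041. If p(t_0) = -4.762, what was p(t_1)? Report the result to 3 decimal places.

22.272

The secant line through (0.620, -4.762) and (3.010, p(t_1)) crosses zero at t_2 = 1.041.
So (0.620, -4.762), (3.010, p(t_1)), (1.041, 0) are collinear:
p(t_1) = -4.762 · (3.010 − 1.041) / (0.620 − 1.041) = -4.762 · (1.96900)/(-0.42100) = 22.27168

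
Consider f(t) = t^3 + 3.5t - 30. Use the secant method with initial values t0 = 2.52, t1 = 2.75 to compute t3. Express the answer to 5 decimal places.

f(2.52) = -5.1769920, f(2.75) = 0.4218750
t2 = 2.7500000 − 0.4218750·(2.7500000 − 2.5200000) / (0.4218750 − (-5.1769920)) = 2.7500000 − (0.0970312)/(5.5988670) = 2.7326695
f(2.7326695) = -0.0294952
t3 = 2.7326695 − (-0.0294952)·(2.7326695 − 2.7500000) / (-0.0294952 − 0.4218750) = 2.7326695 − (0.0005112)/(-0.4513702) = 2.7338020

2.73380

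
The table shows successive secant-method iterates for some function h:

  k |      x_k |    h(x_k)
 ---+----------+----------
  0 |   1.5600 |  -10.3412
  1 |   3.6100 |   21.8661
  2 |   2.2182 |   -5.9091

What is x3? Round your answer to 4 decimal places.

x3 = 2.2182 − (-5.9091)·(2.2182 − 3.6100) / (-5.9091 − 21.8661)
   = 2.2182 − (8.224285)/(-27.775200) = 2.514302

2.5143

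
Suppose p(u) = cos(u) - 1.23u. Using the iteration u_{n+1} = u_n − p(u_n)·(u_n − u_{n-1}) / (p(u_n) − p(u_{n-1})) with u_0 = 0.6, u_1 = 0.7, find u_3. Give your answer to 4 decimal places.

p(0.6) = 0.087336, p(0.7) = -0.096158
u_2 = 0.700000 − (-0.096158)·(0.700000 − 0.600000) / (-0.096158 − 0.087336) = 0.700000 − (-0.009616)/(-0.183493) = 0.647596
p(0.647596) = 0.000993
u_3 = 0.647596 − 0.000993·(0.647596 − 0.700000) / (0.000993 − (-0.096158)) = 0.647596 − (-0.000052)/(0.097151) = 0.648132

0.6481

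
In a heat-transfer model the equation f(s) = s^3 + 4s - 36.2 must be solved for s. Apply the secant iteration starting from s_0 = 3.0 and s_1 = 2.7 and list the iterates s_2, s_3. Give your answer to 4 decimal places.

2.9014, 2.9076

f(3.0) = 2.800000, f(2.7) = -5.717000
s_2 = 2.700000 − (-5.717000)·(2.700000 − 3.000000) / (-5.717000 − 2.800000) = 2.700000 − (1.715100)/(-8.517000) = 2.901374
f(2.901374) = -0.170830
s_3 = 2.901374 − (-0.170830)·(2.901374 − 2.700000) / (-0.170830 − (-5.717000)) = 2.901374 − (-0.034401)/(5.546170) = 2.907576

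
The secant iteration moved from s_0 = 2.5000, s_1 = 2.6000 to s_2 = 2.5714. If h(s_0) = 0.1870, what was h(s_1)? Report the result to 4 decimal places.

-0.0749

The secant line through (2.5000, 0.1870) and (2.6000, h(s_1)) crosses zero at s_2 = 2.5714.
So (2.5000, 0.1870), (2.6000, h(s_1)), (2.5714, 0) are collinear:
h(s_1) = 0.1870 · (2.6000 − 2.5714) / (2.5000 − 2.5714) = 0.1870 · (0.028600)/(-0.071400) = -0.074905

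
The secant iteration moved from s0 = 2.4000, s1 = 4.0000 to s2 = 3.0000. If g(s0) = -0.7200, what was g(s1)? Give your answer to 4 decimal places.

1.2000

The secant line through (2.4000, -0.7200) and (4.0000, g(s1)) crosses zero at s2 = 3.0000.
So (2.4000, -0.7200), (4.0000, g(s1)), (3.0000, 0) are collinear:
g(s1) = -0.7200 · (4.0000 − 3.0000) / (2.4000 − 3.0000) = -0.7200 · (1.000000)/(-0.600000) = 1.200000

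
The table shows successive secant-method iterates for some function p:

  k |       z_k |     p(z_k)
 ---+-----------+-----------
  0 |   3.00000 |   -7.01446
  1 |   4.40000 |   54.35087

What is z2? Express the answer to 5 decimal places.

z2 = 4.40000 − 54.35087·(4.40000 − 3.00000) / (54.35087 − (-7.01446))
   = 4.40000 − (76.0912180)/(61.3653300) = 3.1600292

3.16003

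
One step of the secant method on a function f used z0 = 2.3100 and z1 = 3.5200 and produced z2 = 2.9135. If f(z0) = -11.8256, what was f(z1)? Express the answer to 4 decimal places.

The secant line through (2.3100, -11.8256) and (3.5200, f(z1)) crosses zero at z2 = 2.9135.
So (2.3100, -11.8256), (3.5200, f(z1)), (2.9135, 0) are collinear:
f(z1) = -11.8256 · (3.5200 − 2.9135) / (2.3100 − 2.9135) = -11.8256 · (0.606500)/(-0.603500) = 11.884385

11.8844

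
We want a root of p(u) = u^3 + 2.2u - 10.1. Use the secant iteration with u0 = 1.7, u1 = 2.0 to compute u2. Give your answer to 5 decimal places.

1.81585

p(1.7) = -1.4470000, p(2.0) = 2.3000000
u2 = 2.0000000 − 2.3000000·(2.0000000 − 1.7000000) / (2.3000000 − (-1.4470000)) = 2.0000000 − (0.6900000)/(3.7470000) = 1.8158527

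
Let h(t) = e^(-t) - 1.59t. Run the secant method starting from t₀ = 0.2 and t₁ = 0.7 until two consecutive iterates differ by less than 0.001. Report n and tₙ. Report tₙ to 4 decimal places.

n = 4, tₙ = 0.4152

h(0.2) = 0.500731, h(0.7) = -0.616415
t₂ = 0.700000 − (-0.616415)·(0.500000)/(-1.117145) = 0.424112;  |Δ| = 0.275888
h(0.424112) = -0.019987
t₃ = 0.424112 − (-0.019987)·(-0.275888)/(0.596428) = 0.414866;  |Δ| = 0.009245
h(0.414866) = 0.000791
t₄ = 0.414866 − 0.000791·(-0.009245)/(0.020778) = 0.415218;  |Δ| = 0.000352
|t₄ − t₃| = 0.000352 < 0.001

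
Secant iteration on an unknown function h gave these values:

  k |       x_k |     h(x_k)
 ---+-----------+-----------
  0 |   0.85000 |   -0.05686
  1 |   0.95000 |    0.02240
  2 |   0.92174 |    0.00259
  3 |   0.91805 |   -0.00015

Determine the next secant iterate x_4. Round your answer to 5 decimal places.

0.91825

x_4 = 0.91805 − (-0.00015)·(0.91805 − 0.92174) / (-0.00015 − 0.00259)
   = 0.91805 − (0.0000006)/(-0.0027400) = 0.9182520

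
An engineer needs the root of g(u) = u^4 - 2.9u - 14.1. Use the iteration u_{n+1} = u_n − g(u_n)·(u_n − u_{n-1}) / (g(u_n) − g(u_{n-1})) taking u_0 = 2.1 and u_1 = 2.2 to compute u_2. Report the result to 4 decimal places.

2.1201

g(2.1) = -0.741900, g(2.2) = 2.945600
u_2 = 2.200000 − 2.945600·(2.200000 − 2.100000) / (2.945600 − (-0.741900)) = 2.200000 − (0.294560)/(3.687500) = 2.120119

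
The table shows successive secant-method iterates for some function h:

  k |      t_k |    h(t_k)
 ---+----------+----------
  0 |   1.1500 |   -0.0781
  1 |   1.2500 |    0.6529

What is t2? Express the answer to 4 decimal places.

1.1607

t2 = 1.2500 − 0.6529·(1.2500 − 1.1500) / (0.6529 − (-0.0781))
   = 1.2500 − (0.065290)/(0.731000) = 1.160684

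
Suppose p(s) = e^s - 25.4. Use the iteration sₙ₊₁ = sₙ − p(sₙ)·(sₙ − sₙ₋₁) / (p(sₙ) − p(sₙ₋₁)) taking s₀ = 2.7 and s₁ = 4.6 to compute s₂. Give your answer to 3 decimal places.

p(2.7) = -10.52027, p(4.6) = 74.08432
s₂ = 4.60000 − 74.08432·(4.60000 − 2.70000) / (74.08432 − (-10.52027)) = 4.60000 − (140.76020)/(84.60458) = 2.93626

2.936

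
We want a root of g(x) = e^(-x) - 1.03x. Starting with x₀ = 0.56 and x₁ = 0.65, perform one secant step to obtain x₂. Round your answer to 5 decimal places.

0.55645

g(0.56) = -0.0055909, g(0.65) = -0.1474542
x₂ = 0.6500000 − (-0.1474542)·(0.6500000 − 0.5600000) / (-0.1474542 − (-0.0055909)) = 0.6500000 − (-0.0132709)/(-0.1418633) = 0.5564530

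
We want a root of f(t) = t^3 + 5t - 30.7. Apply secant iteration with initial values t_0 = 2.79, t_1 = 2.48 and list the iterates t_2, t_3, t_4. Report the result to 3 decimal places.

f(2.79) = 4.96764, f(2.48) = -3.04701
t_2 = 2.48000 − (-3.04701)·(2.48000 − 2.79000) / (-3.04701 − 4.96764) = 2.48000 − (0.94457)/(-8.01465) = 2.59786
f(2.59786) = -0.17817
t_3 = 2.59786 − (-0.17817)·(2.59786 − 2.48000) / (-0.17817 − (-3.04701)) = 2.59786 − (-0.02100)/(2.86884) = 2.60518
f(2.60518) = 0.00704
t_4 = 2.60518 − 0.00704·(2.60518 − 2.59786) / (0.00704 − (-0.17817)) = 2.60518 − (0.00005)/(0.18521) = 2.60490

2.598, 2.605, 2.605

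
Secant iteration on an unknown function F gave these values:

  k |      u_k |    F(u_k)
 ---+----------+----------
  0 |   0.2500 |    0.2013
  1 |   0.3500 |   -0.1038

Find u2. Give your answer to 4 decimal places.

u2 = 0.3500 − (-0.1038)·(0.3500 − 0.2500) / (-0.1038 − 0.2013)
   = 0.3500 − (-0.010380)/(-0.305100) = 0.315978

0.3160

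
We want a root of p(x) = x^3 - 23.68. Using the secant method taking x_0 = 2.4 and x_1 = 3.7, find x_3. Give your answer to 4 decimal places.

p(2.4) = -9.856000, p(3.7) = 26.973000
x_2 = 3.700000 − 26.973000·(3.700000 − 2.400000) / (26.973000 − (-9.856000)) = 3.700000 − (35.064900)/(36.829000) = 2.747900
p(2.747900) = -2.930738
x_3 = 2.747900 − (-2.930738)·(2.747900 − 3.700000) / (-2.930738 − 26.973000) = 2.747900 − (2.790356)/(-29.903738) = 2.841211

2.8412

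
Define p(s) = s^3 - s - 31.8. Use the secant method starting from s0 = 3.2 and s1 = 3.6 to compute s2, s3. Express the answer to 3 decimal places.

p(3.2) = -2.23200, p(3.6) = 11.25600
s2 = 3.60000 − 11.25600·(3.60000 − 3.20000) / (11.25600 − (-2.23200)) = 3.60000 − (4.50240)/(13.48800) = 3.26619
p(3.26619) = -0.22242
s3 = 3.26619 − (-0.22242)·(3.26619 − 3.60000) / (-0.22242 − 11.25600) = 3.26619 − (0.07424)/(-11.47842) = 3.27266

3.266, 3.273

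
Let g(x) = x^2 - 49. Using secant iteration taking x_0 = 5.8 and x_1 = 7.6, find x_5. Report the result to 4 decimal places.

7.0000

g(5.8) = -15.360000, g(7.6) = 8.760000
x_2 = 7.600000 − 8.760000·(7.600000 − 5.800000) / (8.760000 − (-15.360000)) = 7.600000 − (15.768000)/(24.120000) = 6.946269
g(6.946269) = -0.749352
x_3 = 6.946269 − (-0.749352)·(6.946269 − 7.600000) / (-0.749352 − 8.760000) = 6.946269 − (0.489875)/(-9.509352) = 6.997784
g(6.997784) = -0.031023
x_4 = 6.997784 − (-0.031023)·(6.997784 − 6.946269) / (-0.031023 − (-0.749352)) = 6.997784 − (-0.001598)/(0.718329) = 7.000009
g(7.000009) = 0.000120
x_5 = 7.000009 − 0.000120·(7.000009 − 6.997784) / (0.000120 − (-0.031023)) = 7.000009 − (0.000000)/(0.031143) = 7.000000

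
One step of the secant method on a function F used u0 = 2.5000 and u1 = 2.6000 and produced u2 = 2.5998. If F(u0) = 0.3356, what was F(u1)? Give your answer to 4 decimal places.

-0.0007

The secant line through (2.5000, 0.3356) and (2.6000, F(u1)) crosses zero at u2 = 2.5998.
So (2.5000, 0.3356), (2.6000, F(u1)), (2.5998, 0) are collinear:
F(u1) = 0.3356 · (2.6000 − 2.5998) / (2.5000 − 2.5998) = 0.3356 · (0.000200)/(-0.099800) = -0.000673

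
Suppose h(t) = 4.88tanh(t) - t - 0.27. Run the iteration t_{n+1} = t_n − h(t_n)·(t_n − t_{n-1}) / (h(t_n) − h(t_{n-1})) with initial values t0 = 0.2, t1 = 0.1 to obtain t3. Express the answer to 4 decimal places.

0.0697

h(0.2) = 0.493192, h(0.1) = 0.116380
t2 = 0.100000 − 0.116380·(0.100000 − 0.200000) / (0.116380 − 0.493192) = 0.100000 − (-0.011638)/(-0.376812) = 0.069115
h(0.069115) = -0.002371
t3 = 0.069115 − (-0.002371)·(0.069115 − 0.100000) / (-0.002371 − 0.116380) = 0.069115 − (0.000073)/(-0.118751) = 0.069731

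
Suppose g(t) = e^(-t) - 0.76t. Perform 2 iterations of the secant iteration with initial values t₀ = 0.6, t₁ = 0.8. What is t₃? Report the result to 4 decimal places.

g(0.6) = 0.092812, g(0.8) = -0.158671
t₂ = 0.800000 − (-0.158671)·(0.800000 − 0.600000) / (-0.158671 − 0.092812) = 0.800000 − (-0.031734)/(-0.251483) = 0.673812
g(0.673812) = -0.002335
t₃ = 0.673812 − (-0.002335)·(0.673812 − 0.800000) / (-0.002335 − (-0.158671)) = 0.673812 − (0.000295)/(0.156336) = 0.671927

0.6719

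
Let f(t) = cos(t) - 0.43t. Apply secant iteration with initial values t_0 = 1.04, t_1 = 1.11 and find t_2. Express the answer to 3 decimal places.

f(1.04) = 0.05902, f(1.11) = -0.03264
t_2 = 1.11000 − (-0.03264)·(1.11000 − 1.04000) / (-0.03264 − 0.05902) = 1.11000 − (-0.00228)/(-0.09166) = 1.08507

1.085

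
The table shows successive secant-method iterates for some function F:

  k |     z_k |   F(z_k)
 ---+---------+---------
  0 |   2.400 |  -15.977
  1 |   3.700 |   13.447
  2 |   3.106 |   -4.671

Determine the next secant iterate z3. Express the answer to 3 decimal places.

3.259

z3 = 3.106 − (-4.671)·(3.106 − 3.700) / (-4.671 − 13.447)
   = 3.106 − (2.77457)/(-18.11800) = 3.25914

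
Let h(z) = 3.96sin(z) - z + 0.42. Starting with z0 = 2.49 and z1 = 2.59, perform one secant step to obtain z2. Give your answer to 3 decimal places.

2.568

h(2.49) = 0.33156, h(2.59) = -0.09478
z2 = 2.59000 − (-0.09478)·(2.59000 − 2.49000) / (-0.09478 − 0.33156) = 2.59000 − (-0.00948)/(-0.42634) = 2.56777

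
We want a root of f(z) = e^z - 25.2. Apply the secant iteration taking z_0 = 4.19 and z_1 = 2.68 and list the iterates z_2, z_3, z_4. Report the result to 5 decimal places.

2.99161, 3.30028, 3.21799

f(4.19) = 40.8227910, f(2.68) = -10.6149067
z_2 = 2.6800000 − (-10.6149067)·(2.6800000 − 4.1900000) / (-10.6149067 − 40.8227910) = 2.6800000 − (16.0285091)/(-51.4376977) = 2.9916102
f(2.9916102) = -5.2822726
z_3 = 2.9916102 − (-5.2822726)·(2.9916102 − 2.6800000) / (-5.2822726 − (-10.6149067)) = 2.9916102 − (-1.6460098)/(5.3326341) = 3.3002775
f(3.3002775) = 1.9201628
z_4 = 3.3002775 − 1.9201628·(3.3002775 − 2.9916102) / (1.9201628 − (-5.2822726)) = 3.3002775 − (0.5926915)/(7.2024354) = 3.2179870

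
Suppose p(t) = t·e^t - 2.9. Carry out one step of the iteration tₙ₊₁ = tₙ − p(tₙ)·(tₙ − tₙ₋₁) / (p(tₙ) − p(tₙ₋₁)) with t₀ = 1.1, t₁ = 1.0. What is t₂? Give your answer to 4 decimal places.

1.0310

p(1.1) = 0.404583, p(1.0) = -0.181718
t₂ = 1.000000 − (-0.181718)·(1.000000 − 1.100000) / (-0.181718 − 0.404583) = 1.000000 − (0.018172)/(-0.586301) = 1.030994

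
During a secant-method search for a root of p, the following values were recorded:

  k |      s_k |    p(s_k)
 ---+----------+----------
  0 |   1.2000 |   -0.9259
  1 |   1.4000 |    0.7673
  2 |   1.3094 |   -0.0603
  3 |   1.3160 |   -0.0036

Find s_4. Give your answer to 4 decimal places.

s_4 = 1.3160 − (-0.0036)·(1.3160 − 1.3094) / (-0.0036 − (-0.0603))
   = 1.3160 − (-0.000024)/(0.056700) = 1.316419

1.3164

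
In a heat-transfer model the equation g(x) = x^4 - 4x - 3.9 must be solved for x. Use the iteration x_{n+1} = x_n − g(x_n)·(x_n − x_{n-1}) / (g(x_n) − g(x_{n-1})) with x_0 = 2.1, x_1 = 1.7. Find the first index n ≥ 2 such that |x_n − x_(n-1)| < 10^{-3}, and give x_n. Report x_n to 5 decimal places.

n = 5, x_n = 1.83024

g(2.1) = 7.1481000, g(1.7) = -2.3479000
x_2 = 1.7000000 − (-2.3479000)·(-0.4000000)/(-9.4960000) = 1.7989006;  |Δ| = 0.0989006
g(1.7989006) = -0.6236259
x_3 = 1.7989006 − (-0.6236259)·(0.0989006)/(1.7242741) = 1.8346704;  |Δ| = 0.0357698
g(1.8346704) = 0.0913788
x_4 = 1.8346704 − 0.0913788·(0.0357698)/(0.7150047) = 1.8300990;  |Δ| = 0.0045714
g(1.8300990) = -0.0028384
x_5 = 1.8300990 − (-0.0028384)·(-0.0045714)/(-0.0942171) = 1.8302367;  |Δ| = 0.0001377
|x_5 − x_4| = 0.0001377 < 10^{-3}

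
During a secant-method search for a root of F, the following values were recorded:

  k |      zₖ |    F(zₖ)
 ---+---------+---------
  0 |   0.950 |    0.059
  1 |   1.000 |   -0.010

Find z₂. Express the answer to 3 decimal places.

z₂ = 1.000 − (-0.010)·(1.000 − 0.950) / (-0.010 − 0.059)
   = 1.000 − (-0.00050)/(-0.06900) = 0.99275

0.993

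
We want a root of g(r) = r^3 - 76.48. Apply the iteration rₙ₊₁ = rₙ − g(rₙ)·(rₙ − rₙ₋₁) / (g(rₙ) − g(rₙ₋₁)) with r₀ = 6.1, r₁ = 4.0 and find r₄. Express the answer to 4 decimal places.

g(6.1) = 150.501000, g(4.0) = -12.480000
r₂ = 4.000000 − (-12.480000)·(4.000000 − 6.100000) / (-12.480000 − 150.501000) = 4.000000 − (26.208000)/(-162.981000) = 4.160804
g(4.160804) = -4.446954
r₃ = 4.160804 − (-4.446954)·(4.160804 − 4.000000) / (-4.446954 − (-12.480000)) = 4.160804 − (-0.715088)/(8.033046) = 4.249822
g(4.249822) = 0.275997
r₄ = 4.249822 − 0.275997·(4.249822 − 4.160804) / (0.275997 − (-4.446954)) = 4.249822 − (0.024569)/(4.722951) = 4.244620

4.2446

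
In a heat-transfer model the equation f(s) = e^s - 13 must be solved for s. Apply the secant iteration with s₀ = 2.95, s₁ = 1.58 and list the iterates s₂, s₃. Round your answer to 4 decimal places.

2.3630, 2.6857

f(2.95) = 6.105954, f(1.58) = -8.145044
s₂ = 1.580000 − (-8.145044)·(1.580000 − 2.950000) / (-8.145044 − 6.105954) = 1.580000 − (11.158711)/(-14.250998) = 2.363013
f(2.363013) = -2.377094
s₃ = 2.363013 − (-2.377094)·(2.363013 − 1.580000) / (-2.377094 − (-8.145044)) = 2.363013 − (-1.861295)/(5.767950) = 2.685709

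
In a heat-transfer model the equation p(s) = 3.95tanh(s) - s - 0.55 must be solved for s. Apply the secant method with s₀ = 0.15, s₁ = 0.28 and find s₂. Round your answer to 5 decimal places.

p(0.15) = -0.1119041, p(0.28) = 0.2479751
s₂ = 0.2800000 − 0.2479751·(0.2800000 − 0.1500000) / (0.2479751 − (-0.1119041)) = 0.2800000 − (0.0322368)/(0.3598792) = 0.1904234

0.19042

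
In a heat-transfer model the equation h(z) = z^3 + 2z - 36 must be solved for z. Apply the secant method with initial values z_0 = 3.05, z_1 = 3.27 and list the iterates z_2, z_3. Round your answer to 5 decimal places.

3.09778, 3.10017

h(3.05) = -1.5273750, h(3.27) = 5.5057830
z_2 = 3.2700000 − 5.5057830·(3.2700000 − 3.0500000) / (5.5057830 − (-1.5273750)) = 3.2700000 − (1.2112723)/(7.0331580) = 3.0977769
h(3.0977769) = -0.0774922
z_3 = 3.0977769 − (-0.0774922)·(3.0977769 − 3.2700000) / (-0.0774922 − 5.5057830) = 3.0977769 − (0.0133459)/(-5.5832752) = 3.1001672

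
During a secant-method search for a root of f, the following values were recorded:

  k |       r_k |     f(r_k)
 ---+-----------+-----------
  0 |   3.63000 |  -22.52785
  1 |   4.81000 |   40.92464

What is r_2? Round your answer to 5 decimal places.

r_2 = 4.81000 − 40.92464·(4.81000 − 3.63000) / (40.92464 − (-22.52785))
   = 4.81000 − (48.2910752)/(63.4524900) = 4.0489412

4.04894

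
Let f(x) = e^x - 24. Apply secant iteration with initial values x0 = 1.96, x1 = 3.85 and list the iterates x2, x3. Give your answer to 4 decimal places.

f(1.96) = -16.900673, f(3.85) = 22.993063
x2 = 3.850000 − 22.993063·(3.850000 − 1.960000) / (22.993063 − (-16.900673)) = 3.850000 − (43.456890)/(39.893736) = 2.760684
f(2.760684) = -8.189348
x3 = 2.760684 − (-8.189348)·(2.760684 − 3.850000) / (-8.189348 − 22.993063) = 2.760684 − (8.920789)/(-31.182411) = 3.046768

2.7607, 3.0468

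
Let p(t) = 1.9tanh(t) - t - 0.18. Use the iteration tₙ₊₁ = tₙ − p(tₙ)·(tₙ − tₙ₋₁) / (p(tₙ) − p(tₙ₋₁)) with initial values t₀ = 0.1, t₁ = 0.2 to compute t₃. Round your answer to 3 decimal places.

p(0.1) = -0.09063, p(0.2) = -0.00499
t₂ = 0.20000 − (-0.00499)·(0.20000 − 0.10000) / (-0.00499 − (-0.09063)) = 0.20000 − (-0.00050)/(0.08564) = 0.20582
p(0.20582) = -0.00019
t₃ = 0.20582 − (-0.00019)·(0.20582 − 0.20000) / (-0.00019 − (-0.00499)) = 0.20582 − (0.00000)/(0.00480) = 0.20605

0.206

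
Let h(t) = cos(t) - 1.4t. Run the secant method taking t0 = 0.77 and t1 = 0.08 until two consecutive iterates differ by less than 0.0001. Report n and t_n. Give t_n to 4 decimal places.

h(0.77) = -0.360089, h(0.08) = 0.884802
t2 = 0.080000 − 0.884802·(-0.690000)/(1.244891) = 0.570415;  |Δ| = 0.490415
h(0.570415) = 0.043096
t3 = 0.570415 − 0.043096·(0.490415)/(-0.841706) = 0.595525;  |Δ| = 0.025110
h(0.595525) = -0.005880
t4 = 0.595525 − (-0.005880)·(0.025110)/(-0.048976) = 0.592510;  |Δ| = 0.003015
h(0.592510) = 0.000028
t5 = 0.592510 − 0.000028·(-0.003015)/(0.005908) = 0.592524;  |Δ| = 0.000014
|t5 − t4| = 0.000014 < 0.0001

n = 5, t_n = 0.5925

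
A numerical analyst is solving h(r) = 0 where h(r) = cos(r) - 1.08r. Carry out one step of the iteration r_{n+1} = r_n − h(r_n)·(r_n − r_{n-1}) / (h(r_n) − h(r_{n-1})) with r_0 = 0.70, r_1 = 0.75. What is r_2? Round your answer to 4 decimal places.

0.7051

h(0.70) = 0.008842, h(0.75) = -0.078311
r_2 = 0.750000 − (-0.078311)·(0.750000 − 0.700000) / (-0.078311 − 0.008842) = 0.750000 − (-0.003916)/(-0.087153) = 0.705073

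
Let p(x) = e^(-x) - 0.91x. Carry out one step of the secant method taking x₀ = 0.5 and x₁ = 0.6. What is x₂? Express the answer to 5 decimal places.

0.60189

p(0.5) = 0.1515307, p(0.6) = 0.0028116
x₂ = 0.6000000 − 0.0028116·(0.6000000 − 0.5000000) / (0.0028116 − 0.1515307) = 0.6000000 − (0.0002812)/(-0.1487190) = 0.6018906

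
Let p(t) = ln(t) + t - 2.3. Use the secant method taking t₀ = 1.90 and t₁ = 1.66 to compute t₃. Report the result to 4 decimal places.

p(1.90) = 0.241854, p(1.66) = -0.133182
t₂ = 1.660000 − (-0.133182)·(1.660000 − 1.900000) / (-0.133182 − 0.241854) = 1.660000 − (0.031964)/(-0.375036) = 1.745228
p(1.745228) = 0.002114
t₃ = 1.745228 − 0.002114·(1.745228 − 1.660000) / (0.002114 − (-0.133182)) = 1.745228 − (0.000180)/(0.135296) = 1.743897

1.7439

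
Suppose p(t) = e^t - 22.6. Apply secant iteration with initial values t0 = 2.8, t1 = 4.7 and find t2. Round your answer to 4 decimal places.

2.9251

p(2.8) = -6.155353, p(4.7) = 87.347172
t2 = 4.700000 − 87.347172·(4.700000 − 2.800000) / (87.347172 − (-6.155353)) = 4.700000 − (165.959628)/(93.502526) = 2.925079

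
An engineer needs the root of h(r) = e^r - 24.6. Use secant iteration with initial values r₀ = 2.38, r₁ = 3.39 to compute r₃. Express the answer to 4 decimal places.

3.1950

h(2.38) = -13.795097, h(3.39) = 5.065952
r₂ = 3.390000 − 5.065952·(3.390000 − 2.380000) / (5.065952 − (-13.795097)) = 3.390000 − (5.116612)/(18.861049) = 3.118721
h(3.118721) = -1.982573
r₃ = 3.118721 − (-1.982573)·(3.118721 − 3.390000) / (-1.982573 − 5.065952) = 3.118721 − (0.537831)/(-7.048525) = 3.195025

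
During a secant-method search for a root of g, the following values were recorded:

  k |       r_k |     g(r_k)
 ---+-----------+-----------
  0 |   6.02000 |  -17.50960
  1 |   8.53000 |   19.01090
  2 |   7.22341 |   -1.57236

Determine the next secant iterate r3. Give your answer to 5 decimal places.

7.32322

r3 = 7.22341 − (-1.57236)·(7.22341 − 8.53000) / (-1.57236 − 19.01090)
   = 7.22341 − (2.0544299)/(-20.5832600) = 7.3232207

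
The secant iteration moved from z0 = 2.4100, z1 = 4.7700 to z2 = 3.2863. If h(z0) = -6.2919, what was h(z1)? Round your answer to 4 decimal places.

The secant line through (2.4100, -6.2919) and (4.7700, h(z1)) crosses zero at z2 = 3.2863.
So (2.4100, -6.2919), (4.7700, h(z1)), (3.2863, 0) are collinear:
h(z1) = -6.2919 · (4.7700 − 3.2863) / (2.4100 − 3.2863) = -6.2919 · (1.483700)/(-0.876300) = 10.653078

10.6531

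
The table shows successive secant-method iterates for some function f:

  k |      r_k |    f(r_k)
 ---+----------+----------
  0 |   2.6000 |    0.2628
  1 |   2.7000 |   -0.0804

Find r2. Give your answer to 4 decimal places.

r2 = 2.7000 − (-0.0804)·(2.7000 − 2.6000) / (-0.0804 − 0.2628)
   = 2.7000 − (-0.008040)/(-0.343200) = 2.676573

2.6766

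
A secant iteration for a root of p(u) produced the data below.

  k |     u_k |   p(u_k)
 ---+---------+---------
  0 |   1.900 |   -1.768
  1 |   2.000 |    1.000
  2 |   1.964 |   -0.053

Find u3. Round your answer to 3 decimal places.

u3 = 1.964 − (-0.053)·(1.964 − 2.000) / (-0.053 − 1.000)
   = 1.964 − (0.00191)/(-1.05300) = 1.96581

1.966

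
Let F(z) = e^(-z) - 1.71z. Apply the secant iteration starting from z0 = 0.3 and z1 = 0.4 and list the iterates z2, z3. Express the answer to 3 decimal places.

0.394, 0.394

F(0.3) = 0.22782, F(0.4) = -0.01368
z2 = 0.40000 − (-0.01368)·(0.40000 − 0.30000) / (-0.01368 − 0.22782) = 0.40000 − (-0.00137)/(-0.24150) = 0.39434
F(0.39434) = -0.00019
z3 = 0.39434 − (-0.00019)·(0.39434 − 0.40000) / (-0.00019 − (-0.01368)) = 0.39434 − (0.00000)/(0.01349) = 0.39426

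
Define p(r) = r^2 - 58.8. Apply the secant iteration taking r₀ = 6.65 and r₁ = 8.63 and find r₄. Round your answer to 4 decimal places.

7.6681

p(6.65) = -14.577500, p(8.63) = 15.676900
r₂ = 8.630000 − 15.676900·(8.630000 − 6.650000) / (15.676900 − (-14.577500)) = 8.630000 − (31.040262)/(30.254400) = 7.604025
p(7.604025) = -0.978806
r₃ = 7.604025 − (-0.978806)·(7.604025 − 8.630000) / (-0.978806 − 15.676900) = 7.604025 − (1.004230)/(-16.655706) = 7.664318
p(7.664318) = -0.058224
r₄ = 7.664318 − (-0.058224)·(7.664318 − 7.604025) / (-0.058224 − (-0.978806)) = 7.664318 − (-0.003511)/(0.920581) = 7.668132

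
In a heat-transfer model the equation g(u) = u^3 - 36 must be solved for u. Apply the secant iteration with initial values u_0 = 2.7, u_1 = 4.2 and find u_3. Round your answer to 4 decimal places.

3.2663

g(2.7) = -16.317000, g(4.2) = 38.088000
u_2 = 4.200000 − 38.088000·(4.200000 − 2.700000) / (38.088000 − (-16.317000)) = 4.200000 − (57.132000)/(54.405000) = 3.149876
g(3.149876) = -4.747818
u_3 = 3.149876 − (-4.747818)·(3.149876 − 4.200000) / (-4.747818 − 38.088000) = 3.149876 − (4.985798)/(-42.835818) = 3.266269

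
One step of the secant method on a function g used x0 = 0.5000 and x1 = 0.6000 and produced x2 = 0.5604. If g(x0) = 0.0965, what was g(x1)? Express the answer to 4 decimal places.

The secant line through (0.5000, 0.0965) and (0.6000, g(x1)) crosses zero at x2 = 0.5604.
So (0.5000, 0.0965), (0.6000, g(x1)), (0.5604, 0) are collinear:
g(x1) = 0.0965 · (0.6000 − 0.5604) / (0.5000 − 0.5604) = 0.0965 · (0.039600)/(-0.060400) = -0.063268

-0.0633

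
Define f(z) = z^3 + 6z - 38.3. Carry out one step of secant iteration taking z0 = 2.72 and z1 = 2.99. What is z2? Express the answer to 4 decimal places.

2.7809

f(2.72) = -1.856352, f(2.99) = 6.370899
z2 = 2.990000 − 6.370899·(2.990000 − 2.720000) / (6.370899 − (-1.856352)) = 2.990000 − (1.720143)/(8.227251) = 2.780921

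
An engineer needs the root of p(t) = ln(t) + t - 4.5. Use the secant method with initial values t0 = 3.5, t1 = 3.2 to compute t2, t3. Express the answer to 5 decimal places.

p(3.5) = 0.2527630, p(3.2) = -0.1368492
t2 = 3.2000000 − (-0.1368492)·(3.2000000 − 3.5000000) / (-0.1368492 − 0.2527630) = 3.2000000 − (0.0410548)/(-0.3896122) = 3.3053734
p(3.3053734) = 0.0009228
t3 = 3.3053734 − 0.0009228·(3.3053734 − 3.2000000) / (0.0009228 − (-0.1368492)) = 3.3053734 − (0.0000972)/(0.1377720) = 3.3046676

3.30537, 3.30467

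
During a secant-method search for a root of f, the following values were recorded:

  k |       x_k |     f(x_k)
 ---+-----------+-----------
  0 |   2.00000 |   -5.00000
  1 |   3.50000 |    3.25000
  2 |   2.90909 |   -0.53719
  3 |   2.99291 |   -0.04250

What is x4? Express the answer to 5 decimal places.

3.00011

x4 = 2.99291 − (-0.04250)·(2.99291 − 2.90909) / (-0.04250 − (-0.53719))
   = 2.99291 − (-0.0035624)/(0.4946900) = 3.0001112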